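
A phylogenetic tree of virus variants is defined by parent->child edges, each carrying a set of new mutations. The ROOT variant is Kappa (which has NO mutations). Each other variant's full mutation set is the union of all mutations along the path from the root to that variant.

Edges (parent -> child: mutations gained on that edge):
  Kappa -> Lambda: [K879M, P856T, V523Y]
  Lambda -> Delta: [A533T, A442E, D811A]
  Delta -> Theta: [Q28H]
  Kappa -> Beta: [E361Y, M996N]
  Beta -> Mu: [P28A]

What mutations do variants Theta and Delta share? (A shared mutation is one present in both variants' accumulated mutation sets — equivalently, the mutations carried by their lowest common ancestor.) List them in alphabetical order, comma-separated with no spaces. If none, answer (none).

Answer: A442E,A533T,D811A,K879M,P856T,V523Y

Derivation:
Accumulating mutations along path to Theta:
  At Kappa: gained [] -> total []
  At Lambda: gained ['K879M', 'P856T', 'V523Y'] -> total ['K879M', 'P856T', 'V523Y']
  At Delta: gained ['A533T', 'A442E', 'D811A'] -> total ['A442E', 'A533T', 'D811A', 'K879M', 'P856T', 'V523Y']
  At Theta: gained ['Q28H'] -> total ['A442E', 'A533T', 'D811A', 'K879M', 'P856T', 'Q28H', 'V523Y']
Mutations(Theta) = ['A442E', 'A533T', 'D811A', 'K879M', 'P856T', 'Q28H', 'V523Y']
Accumulating mutations along path to Delta:
  At Kappa: gained [] -> total []
  At Lambda: gained ['K879M', 'P856T', 'V523Y'] -> total ['K879M', 'P856T', 'V523Y']
  At Delta: gained ['A533T', 'A442E', 'D811A'] -> total ['A442E', 'A533T', 'D811A', 'K879M', 'P856T', 'V523Y']
Mutations(Delta) = ['A442E', 'A533T', 'D811A', 'K879M', 'P856T', 'V523Y']
Intersection: ['A442E', 'A533T', 'D811A', 'K879M', 'P856T', 'Q28H', 'V523Y'] ∩ ['A442E', 'A533T', 'D811A', 'K879M', 'P856T', 'V523Y'] = ['A442E', 'A533T', 'D811A', 'K879M', 'P856T', 'V523Y']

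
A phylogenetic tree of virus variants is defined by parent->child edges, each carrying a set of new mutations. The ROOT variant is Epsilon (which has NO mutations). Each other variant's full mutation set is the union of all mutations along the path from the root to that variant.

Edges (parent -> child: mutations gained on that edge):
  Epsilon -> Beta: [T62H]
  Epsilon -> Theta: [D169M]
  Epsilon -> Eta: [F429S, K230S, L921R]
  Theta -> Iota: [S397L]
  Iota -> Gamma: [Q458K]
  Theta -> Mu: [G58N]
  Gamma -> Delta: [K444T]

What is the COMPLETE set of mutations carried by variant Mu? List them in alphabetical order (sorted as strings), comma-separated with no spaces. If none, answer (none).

Answer: D169M,G58N

Derivation:
At Epsilon: gained [] -> total []
At Theta: gained ['D169M'] -> total ['D169M']
At Mu: gained ['G58N'] -> total ['D169M', 'G58N']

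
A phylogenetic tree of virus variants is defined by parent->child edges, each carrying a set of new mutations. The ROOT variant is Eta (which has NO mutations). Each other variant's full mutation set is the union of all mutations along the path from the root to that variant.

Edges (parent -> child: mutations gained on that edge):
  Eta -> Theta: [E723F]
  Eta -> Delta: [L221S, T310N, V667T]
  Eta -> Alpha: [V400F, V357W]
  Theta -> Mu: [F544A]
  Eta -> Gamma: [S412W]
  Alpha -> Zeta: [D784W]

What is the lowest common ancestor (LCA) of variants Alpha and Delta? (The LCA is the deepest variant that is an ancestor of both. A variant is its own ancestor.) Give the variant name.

Answer: Eta

Derivation:
Path from root to Alpha: Eta -> Alpha
  ancestors of Alpha: {Eta, Alpha}
Path from root to Delta: Eta -> Delta
  ancestors of Delta: {Eta, Delta}
Common ancestors: {Eta}
Walk up from Delta: Delta (not in ancestors of Alpha), Eta (in ancestors of Alpha)
Deepest common ancestor (LCA) = Eta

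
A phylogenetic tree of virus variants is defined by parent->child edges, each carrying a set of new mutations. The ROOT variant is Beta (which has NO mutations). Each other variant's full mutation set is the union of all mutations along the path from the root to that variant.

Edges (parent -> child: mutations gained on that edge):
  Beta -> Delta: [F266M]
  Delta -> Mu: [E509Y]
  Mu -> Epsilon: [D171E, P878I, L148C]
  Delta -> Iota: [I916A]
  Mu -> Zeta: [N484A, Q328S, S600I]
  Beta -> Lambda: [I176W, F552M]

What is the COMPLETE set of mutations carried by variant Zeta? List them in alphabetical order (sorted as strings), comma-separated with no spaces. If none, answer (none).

Answer: E509Y,F266M,N484A,Q328S,S600I

Derivation:
At Beta: gained [] -> total []
At Delta: gained ['F266M'] -> total ['F266M']
At Mu: gained ['E509Y'] -> total ['E509Y', 'F266M']
At Zeta: gained ['N484A', 'Q328S', 'S600I'] -> total ['E509Y', 'F266M', 'N484A', 'Q328S', 'S600I']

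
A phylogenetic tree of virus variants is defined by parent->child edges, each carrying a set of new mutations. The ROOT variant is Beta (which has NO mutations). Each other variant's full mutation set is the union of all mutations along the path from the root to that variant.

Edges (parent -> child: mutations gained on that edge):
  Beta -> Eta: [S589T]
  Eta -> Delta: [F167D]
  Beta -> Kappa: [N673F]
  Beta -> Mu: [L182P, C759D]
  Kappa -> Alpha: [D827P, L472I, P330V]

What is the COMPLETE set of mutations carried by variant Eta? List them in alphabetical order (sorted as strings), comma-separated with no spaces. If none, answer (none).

Answer: S589T

Derivation:
At Beta: gained [] -> total []
At Eta: gained ['S589T'] -> total ['S589T']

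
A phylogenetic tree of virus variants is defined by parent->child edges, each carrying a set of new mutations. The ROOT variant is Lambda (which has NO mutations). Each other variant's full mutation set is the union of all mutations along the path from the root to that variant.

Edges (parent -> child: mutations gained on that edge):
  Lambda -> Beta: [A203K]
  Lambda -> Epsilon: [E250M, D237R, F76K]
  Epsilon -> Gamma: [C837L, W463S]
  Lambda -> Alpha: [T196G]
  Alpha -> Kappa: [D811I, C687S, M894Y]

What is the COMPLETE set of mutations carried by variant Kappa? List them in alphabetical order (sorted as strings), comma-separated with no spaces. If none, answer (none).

At Lambda: gained [] -> total []
At Alpha: gained ['T196G'] -> total ['T196G']
At Kappa: gained ['D811I', 'C687S', 'M894Y'] -> total ['C687S', 'D811I', 'M894Y', 'T196G']

Answer: C687S,D811I,M894Y,T196G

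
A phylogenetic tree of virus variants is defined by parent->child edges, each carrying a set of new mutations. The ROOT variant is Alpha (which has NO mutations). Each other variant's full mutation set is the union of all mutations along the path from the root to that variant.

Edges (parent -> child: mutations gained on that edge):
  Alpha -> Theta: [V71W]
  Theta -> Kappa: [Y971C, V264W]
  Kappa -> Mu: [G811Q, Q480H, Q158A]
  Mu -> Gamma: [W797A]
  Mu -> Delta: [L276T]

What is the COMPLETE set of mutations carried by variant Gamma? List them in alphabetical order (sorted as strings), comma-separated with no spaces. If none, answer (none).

At Alpha: gained [] -> total []
At Theta: gained ['V71W'] -> total ['V71W']
At Kappa: gained ['Y971C', 'V264W'] -> total ['V264W', 'V71W', 'Y971C']
At Mu: gained ['G811Q', 'Q480H', 'Q158A'] -> total ['G811Q', 'Q158A', 'Q480H', 'V264W', 'V71W', 'Y971C']
At Gamma: gained ['W797A'] -> total ['G811Q', 'Q158A', 'Q480H', 'V264W', 'V71W', 'W797A', 'Y971C']

Answer: G811Q,Q158A,Q480H,V264W,V71W,W797A,Y971C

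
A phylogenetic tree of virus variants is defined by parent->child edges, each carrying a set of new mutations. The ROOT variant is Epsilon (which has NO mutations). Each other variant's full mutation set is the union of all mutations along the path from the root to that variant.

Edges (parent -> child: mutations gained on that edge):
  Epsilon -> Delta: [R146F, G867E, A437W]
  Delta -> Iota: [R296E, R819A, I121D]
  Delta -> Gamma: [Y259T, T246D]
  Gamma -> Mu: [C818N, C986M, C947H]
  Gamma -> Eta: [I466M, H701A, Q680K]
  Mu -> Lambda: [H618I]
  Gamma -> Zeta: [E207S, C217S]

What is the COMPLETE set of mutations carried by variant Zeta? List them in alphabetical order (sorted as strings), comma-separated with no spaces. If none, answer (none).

At Epsilon: gained [] -> total []
At Delta: gained ['R146F', 'G867E', 'A437W'] -> total ['A437W', 'G867E', 'R146F']
At Gamma: gained ['Y259T', 'T246D'] -> total ['A437W', 'G867E', 'R146F', 'T246D', 'Y259T']
At Zeta: gained ['E207S', 'C217S'] -> total ['A437W', 'C217S', 'E207S', 'G867E', 'R146F', 'T246D', 'Y259T']

Answer: A437W,C217S,E207S,G867E,R146F,T246D,Y259T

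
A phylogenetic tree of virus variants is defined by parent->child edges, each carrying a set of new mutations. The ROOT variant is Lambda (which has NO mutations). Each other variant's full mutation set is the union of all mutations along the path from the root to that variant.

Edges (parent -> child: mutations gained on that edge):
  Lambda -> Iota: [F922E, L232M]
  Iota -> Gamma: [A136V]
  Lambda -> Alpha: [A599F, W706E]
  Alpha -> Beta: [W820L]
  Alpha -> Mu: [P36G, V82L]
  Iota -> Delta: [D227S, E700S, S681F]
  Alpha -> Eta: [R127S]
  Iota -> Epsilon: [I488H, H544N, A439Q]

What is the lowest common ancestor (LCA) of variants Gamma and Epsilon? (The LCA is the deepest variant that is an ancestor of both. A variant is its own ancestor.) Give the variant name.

Answer: Iota

Derivation:
Path from root to Gamma: Lambda -> Iota -> Gamma
  ancestors of Gamma: {Lambda, Iota, Gamma}
Path from root to Epsilon: Lambda -> Iota -> Epsilon
  ancestors of Epsilon: {Lambda, Iota, Epsilon}
Common ancestors: {Lambda, Iota}
Walk up from Epsilon: Epsilon (not in ancestors of Gamma), Iota (in ancestors of Gamma), Lambda (in ancestors of Gamma)
Deepest common ancestor (LCA) = Iota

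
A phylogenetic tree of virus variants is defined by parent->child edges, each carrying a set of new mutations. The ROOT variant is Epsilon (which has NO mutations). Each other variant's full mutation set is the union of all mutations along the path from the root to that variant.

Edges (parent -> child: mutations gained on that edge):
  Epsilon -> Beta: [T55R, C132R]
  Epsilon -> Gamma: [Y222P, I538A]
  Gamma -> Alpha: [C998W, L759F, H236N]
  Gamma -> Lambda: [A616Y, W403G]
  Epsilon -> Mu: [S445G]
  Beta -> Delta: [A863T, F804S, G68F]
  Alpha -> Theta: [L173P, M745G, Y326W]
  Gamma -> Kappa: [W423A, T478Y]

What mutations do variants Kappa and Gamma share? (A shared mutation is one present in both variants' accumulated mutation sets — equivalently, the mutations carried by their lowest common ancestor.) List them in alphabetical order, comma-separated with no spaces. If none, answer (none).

Accumulating mutations along path to Kappa:
  At Epsilon: gained [] -> total []
  At Gamma: gained ['Y222P', 'I538A'] -> total ['I538A', 'Y222P']
  At Kappa: gained ['W423A', 'T478Y'] -> total ['I538A', 'T478Y', 'W423A', 'Y222P']
Mutations(Kappa) = ['I538A', 'T478Y', 'W423A', 'Y222P']
Accumulating mutations along path to Gamma:
  At Epsilon: gained [] -> total []
  At Gamma: gained ['Y222P', 'I538A'] -> total ['I538A', 'Y222P']
Mutations(Gamma) = ['I538A', 'Y222P']
Intersection: ['I538A', 'T478Y', 'W423A', 'Y222P'] ∩ ['I538A', 'Y222P'] = ['I538A', 'Y222P']

Answer: I538A,Y222P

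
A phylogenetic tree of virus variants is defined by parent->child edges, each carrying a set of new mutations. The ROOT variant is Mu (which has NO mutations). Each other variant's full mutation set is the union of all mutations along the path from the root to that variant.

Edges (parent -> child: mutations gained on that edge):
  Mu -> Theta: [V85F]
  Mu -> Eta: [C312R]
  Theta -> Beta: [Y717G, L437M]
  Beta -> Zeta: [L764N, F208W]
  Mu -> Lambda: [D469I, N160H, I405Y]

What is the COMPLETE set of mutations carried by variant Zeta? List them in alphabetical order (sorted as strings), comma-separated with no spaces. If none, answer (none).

Answer: F208W,L437M,L764N,V85F,Y717G

Derivation:
At Mu: gained [] -> total []
At Theta: gained ['V85F'] -> total ['V85F']
At Beta: gained ['Y717G', 'L437M'] -> total ['L437M', 'V85F', 'Y717G']
At Zeta: gained ['L764N', 'F208W'] -> total ['F208W', 'L437M', 'L764N', 'V85F', 'Y717G']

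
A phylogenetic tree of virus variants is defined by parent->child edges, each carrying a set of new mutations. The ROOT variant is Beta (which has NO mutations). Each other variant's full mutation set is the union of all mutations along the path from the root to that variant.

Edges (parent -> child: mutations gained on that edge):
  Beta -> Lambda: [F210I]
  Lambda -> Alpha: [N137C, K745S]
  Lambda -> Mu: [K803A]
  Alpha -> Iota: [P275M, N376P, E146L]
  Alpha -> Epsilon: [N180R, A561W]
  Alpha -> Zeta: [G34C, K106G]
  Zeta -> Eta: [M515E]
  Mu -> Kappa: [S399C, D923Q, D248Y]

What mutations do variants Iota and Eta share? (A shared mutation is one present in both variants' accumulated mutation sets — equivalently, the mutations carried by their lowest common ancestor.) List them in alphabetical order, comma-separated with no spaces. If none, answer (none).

Answer: F210I,K745S,N137C

Derivation:
Accumulating mutations along path to Iota:
  At Beta: gained [] -> total []
  At Lambda: gained ['F210I'] -> total ['F210I']
  At Alpha: gained ['N137C', 'K745S'] -> total ['F210I', 'K745S', 'N137C']
  At Iota: gained ['P275M', 'N376P', 'E146L'] -> total ['E146L', 'F210I', 'K745S', 'N137C', 'N376P', 'P275M']
Mutations(Iota) = ['E146L', 'F210I', 'K745S', 'N137C', 'N376P', 'P275M']
Accumulating mutations along path to Eta:
  At Beta: gained [] -> total []
  At Lambda: gained ['F210I'] -> total ['F210I']
  At Alpha: gained ['N137C', 'K745S'] -> total ['F210I', 'K745S', 'N137C']
  At Zeta: gained ['G34C', 'K106G'] -> total ['F210I', 'G34C', 'K106G', 'K745S', 'N137C']
  At Eta: gained ['M515E'] -> total ['F210I', 'G34C', 'K106G', 'K745S', 'M515E', 'N137C']
Mutations(Eta) = ['F210I', 'G34C', 'K106G', 'K745S', 'M515E', 'N137C']
Intersection: ['E146L', 'F210I', 'K745S', 'N137C', 'N376P', 'P275M'] ∩ ['F210I', 'G34C', 'K106G', 'K745S', 'M515E', 'N137C'] = ['F210I', 'K745S', 'N137C']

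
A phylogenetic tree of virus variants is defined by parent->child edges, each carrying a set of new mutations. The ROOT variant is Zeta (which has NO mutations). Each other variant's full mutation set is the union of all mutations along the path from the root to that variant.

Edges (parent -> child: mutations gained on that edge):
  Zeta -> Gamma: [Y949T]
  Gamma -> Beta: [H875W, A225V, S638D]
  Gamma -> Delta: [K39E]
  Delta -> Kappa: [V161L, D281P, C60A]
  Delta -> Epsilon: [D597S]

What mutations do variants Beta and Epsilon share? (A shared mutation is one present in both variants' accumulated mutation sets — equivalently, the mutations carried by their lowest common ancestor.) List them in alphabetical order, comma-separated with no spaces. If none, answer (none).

Accumulating mutations along path to Beta:
  At Zeta: gained [] -> total []
  At Gamma: gained ['Y949T'] -> total ['Y949T']
  At Beta: gained ['H875W', 'A225V', 'S638D'] -> total ['A225V', 'H875W', 'S638D', 'Y949T']
Mutations(Beta) = ['A225V', 'H875W', 'S638D', 'Y949T']
Accumulating mutations along path to Epsilon:
  At Zeta: gained [] -> total []
  At Gamma: gained ['Y949T'] -> total ['Y949T']
  At Delta: gained ['K39E'] -> total ['K39E', 'Y949T']
  At Epsilon: gained ['D597S'] -> total ['D597S', 'K39E', 'Y949T']
Mutations(Epsilon) = ['D597S', 'K39E', 'Y949T']
Intersection: ['A225V', 'H875W', 'S638D', 'Y949T'] ∩ ['D597S', 'K39E', 'Y949T'] = ['Y949T']

Answer: Y949T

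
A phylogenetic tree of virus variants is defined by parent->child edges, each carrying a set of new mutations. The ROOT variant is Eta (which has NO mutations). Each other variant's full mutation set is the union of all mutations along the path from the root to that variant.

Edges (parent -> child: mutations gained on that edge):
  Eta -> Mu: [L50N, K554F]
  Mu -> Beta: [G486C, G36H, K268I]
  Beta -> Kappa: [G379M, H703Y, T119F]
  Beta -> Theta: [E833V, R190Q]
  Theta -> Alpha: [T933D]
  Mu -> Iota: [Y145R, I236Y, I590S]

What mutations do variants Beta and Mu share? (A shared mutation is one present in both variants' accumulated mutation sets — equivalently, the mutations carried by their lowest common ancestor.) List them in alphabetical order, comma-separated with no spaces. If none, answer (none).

Accumulating mutations along path to Beta:
  At Eta: gained [] -> total []
  At Mu: gained ['L50N', 'K554F'] -> total ['K554F', 'L50N']
  At Beta: gained ['G486C', 'G36H', 'K268I'] -> total ['G36H', 'G486C', 'K268I', 'K554F', 'L50N']
Mutations(Beta) = ['G36H', 'G486C', 'K268I', 'K554F', 'L50N']
Accumulating mutations along path to Mu:
  At Eta: gained [] -> total []
  At Mu: gained ['L50N', 'K554F'] -> total ['K554F', 'L50N']
Mutations(Mu) = ['K554F', 'L50N']
Intersection: ['G36H', 'G486C', 'K268I', 'K554F', 'L50N'] ∩ ['K554F', 'L50N'] = ['K554F', 'L50N']

Answer: K554F,L50N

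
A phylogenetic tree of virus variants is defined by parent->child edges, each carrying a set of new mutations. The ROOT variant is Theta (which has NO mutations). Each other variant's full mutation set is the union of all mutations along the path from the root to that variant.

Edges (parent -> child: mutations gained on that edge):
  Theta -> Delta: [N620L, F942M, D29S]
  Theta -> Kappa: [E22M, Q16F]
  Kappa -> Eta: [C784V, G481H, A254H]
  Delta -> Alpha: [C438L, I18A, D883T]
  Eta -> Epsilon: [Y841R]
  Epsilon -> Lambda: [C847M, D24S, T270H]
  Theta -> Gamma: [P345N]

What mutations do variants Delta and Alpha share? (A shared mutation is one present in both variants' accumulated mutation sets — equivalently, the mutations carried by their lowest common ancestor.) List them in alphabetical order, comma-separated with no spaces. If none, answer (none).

Answer: D29S,F942M,N620L

Derivation:
Accumulating mutations along path to Delta:
  At Theta: gained [] -> total []
  At Delta: gained ['N620L', 'F942M', 'D29S'] -> total ['D29S', 'F942M', 'N620L']
Mutations(Delta) = ['D29S', 'F942M', 'N620L']
Accumulating mutations along path to Alpha:
  At Theta: gained [] -> total []
  At Delta: gained ['N620L', 'F942M', 'D29S'] -> total ['D29S', 'F942M', 'N620L']
  At Alpha: gained ['C438L', 'I18A', 'D883T'] -> total ['C438L', 'D29S', 'D883T', 'F942M', 'I18A', 'N620L']
Mutations(Alpha) = ['C438L', 'D29S', 'D883T', 'F942M', 'I18A', 'N620L']
Intersection: ['D29S', 'F942M', 'N620L'] ∩ ['C438L', 'D29S', 'D883T', 'F942M', 'I18A', 'N620L'] = ['D29S', 'F942M', 'N620L']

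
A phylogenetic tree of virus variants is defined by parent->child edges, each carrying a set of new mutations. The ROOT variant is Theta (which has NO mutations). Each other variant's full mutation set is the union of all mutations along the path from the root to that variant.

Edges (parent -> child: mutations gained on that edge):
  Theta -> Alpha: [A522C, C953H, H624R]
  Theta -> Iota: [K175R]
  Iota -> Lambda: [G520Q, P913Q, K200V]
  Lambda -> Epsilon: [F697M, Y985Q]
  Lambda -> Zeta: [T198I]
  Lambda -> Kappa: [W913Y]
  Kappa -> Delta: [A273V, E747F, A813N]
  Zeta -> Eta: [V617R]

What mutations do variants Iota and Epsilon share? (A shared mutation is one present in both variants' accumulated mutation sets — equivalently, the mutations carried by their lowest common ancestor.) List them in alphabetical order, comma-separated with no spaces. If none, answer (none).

Answer: K175R

Derivation:
Accumulating mutations along path to Iota:
  At Theta: gained [] -> total []
  At Iota: gained ['K175R'] -> total ['K175R']
Mutations(Iota) = ['K175R']
Accumulating mutations along path to Epsilon:
  At Theta: gained [] -> total []
  At Iota: gained ['K175R'] -> total ['K175R']
  At Lambda: gained ['G520Q', 'P913Q', 'K200V'] -> total ['G520Q', 'K175R', 'K200V', 'P913Q']
  At Epsilon: gained ['F697M', 'Y985Q'] -> total ['F697M', 'G520Q', 'K175R', 'K200V', 'P913Q', 'Y985Q']
Mutations(Epsilon) = ['F697M', 'G520Q', 'K175R', 'K200V', 'P913Q', 'Y985Q']
Intersection: ['K175R'] ∩ ['F697M', 'G520Q', 'K175R', 'K200V', 'P913Q', 'Y985Q'] = ['K175R']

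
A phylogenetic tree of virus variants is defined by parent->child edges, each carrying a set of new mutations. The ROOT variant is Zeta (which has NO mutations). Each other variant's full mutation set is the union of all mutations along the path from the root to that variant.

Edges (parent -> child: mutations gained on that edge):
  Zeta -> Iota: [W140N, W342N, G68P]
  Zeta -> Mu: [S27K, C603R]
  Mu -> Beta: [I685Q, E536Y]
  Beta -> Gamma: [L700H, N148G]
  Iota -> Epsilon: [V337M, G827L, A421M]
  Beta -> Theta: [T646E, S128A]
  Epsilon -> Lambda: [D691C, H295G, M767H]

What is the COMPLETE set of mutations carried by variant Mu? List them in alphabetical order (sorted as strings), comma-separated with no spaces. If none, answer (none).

At Zeta: gained [] -> total []
At Mu: gained ['S27K', 'C603R'] -> total ['C603R', 'S27K']

Answer: C603R,S27K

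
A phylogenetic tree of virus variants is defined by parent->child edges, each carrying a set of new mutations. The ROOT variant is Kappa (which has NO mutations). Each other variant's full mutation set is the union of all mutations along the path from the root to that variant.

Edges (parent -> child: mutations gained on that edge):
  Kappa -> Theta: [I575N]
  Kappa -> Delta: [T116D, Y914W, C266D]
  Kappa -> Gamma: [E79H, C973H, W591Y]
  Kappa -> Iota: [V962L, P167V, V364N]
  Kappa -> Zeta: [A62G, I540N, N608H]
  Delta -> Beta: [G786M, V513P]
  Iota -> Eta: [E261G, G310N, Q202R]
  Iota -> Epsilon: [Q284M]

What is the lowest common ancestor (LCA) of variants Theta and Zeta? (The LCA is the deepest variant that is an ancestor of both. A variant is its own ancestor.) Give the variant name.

Answer: Kappa

Derivation:
Path from root to Theta: Kappa -> Theta
  ancestors of Theta: {Kappa, Theta}
Path from root to Zeta: Kappa -> Zeta
  ancestors of Zeta: {Kappa, Zeta}
Common ancestors: {Kappa}
Walk up from Zeta: Zeta (not in ancestors of Theta), Kappa (in ancestors of Theta)
Deepest common ancestor (LCA) = Kappa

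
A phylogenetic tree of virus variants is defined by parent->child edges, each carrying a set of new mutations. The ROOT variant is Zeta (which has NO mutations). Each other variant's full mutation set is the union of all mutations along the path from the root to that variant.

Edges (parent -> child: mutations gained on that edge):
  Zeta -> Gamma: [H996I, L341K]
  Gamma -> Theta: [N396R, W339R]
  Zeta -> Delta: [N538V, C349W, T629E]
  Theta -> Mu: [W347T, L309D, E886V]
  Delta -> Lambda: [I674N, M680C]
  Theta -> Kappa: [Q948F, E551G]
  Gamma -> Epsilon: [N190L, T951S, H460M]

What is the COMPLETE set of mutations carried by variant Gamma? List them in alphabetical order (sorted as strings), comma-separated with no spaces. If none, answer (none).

Answer: H996I,L341K

Derivation:
At Zeta: gained [] -> total []
At Gamma: gained ['H996I', 'L341K'] -> total ['H996I', 'L341K']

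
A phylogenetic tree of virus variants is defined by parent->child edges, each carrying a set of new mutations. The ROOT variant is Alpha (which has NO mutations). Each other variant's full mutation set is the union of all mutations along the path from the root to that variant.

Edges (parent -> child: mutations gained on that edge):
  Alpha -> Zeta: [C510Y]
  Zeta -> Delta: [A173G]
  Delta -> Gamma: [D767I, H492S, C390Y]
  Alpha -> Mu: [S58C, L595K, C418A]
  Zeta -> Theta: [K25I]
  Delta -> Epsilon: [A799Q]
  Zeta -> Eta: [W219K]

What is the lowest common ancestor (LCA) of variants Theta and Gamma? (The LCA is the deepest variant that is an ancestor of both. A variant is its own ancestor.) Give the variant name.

Path from root to Theta: Alpha -> Zeta -> Theta
  ancestors of Theta: {Alpha, Zeta, Theta}
Path from root to Gamma: Alpha -> Zeta -> Delta -> Gamma
  ancestors of Gamma: {Alpha, Zeta, Delta, Gamma}
Common ancestors: {Alpha, Zeta}
Walk up from Gamma: Gamma (not in ancestors of Theta), Delta (not in ancestors of Theta), Zeta (in ancestors of Theta), Alpha (in ancestors of Theta)
Deepest common ancestor (LCA) = Zeta

Answer: Zeta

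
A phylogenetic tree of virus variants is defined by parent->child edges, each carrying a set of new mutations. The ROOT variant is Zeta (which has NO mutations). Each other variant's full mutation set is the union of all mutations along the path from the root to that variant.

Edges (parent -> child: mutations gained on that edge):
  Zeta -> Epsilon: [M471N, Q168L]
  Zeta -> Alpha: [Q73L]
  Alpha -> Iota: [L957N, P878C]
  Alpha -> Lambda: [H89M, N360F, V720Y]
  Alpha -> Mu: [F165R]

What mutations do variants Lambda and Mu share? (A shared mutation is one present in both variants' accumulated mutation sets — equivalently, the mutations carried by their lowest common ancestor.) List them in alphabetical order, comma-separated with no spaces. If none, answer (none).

Answer: Q73L

Derivation:
Accumulating mutations along path to Lambda:
  At Zeta: gained [] -> total []
  At Alpha: gained ['Q73L'] -> total ['Q73L']
  At Lambda: gained ['H89M', 'N360F', 'V720Y'] -> total ['H89M', 'N360F', 'Q73L', 'V720Y']
Mutations(Lambda) = ['H89M', 'N360F', 'Q73L', 'V720Y']
Accumulating mutations along path to Mu:
  At Zeta: gained [] -> total []
  At Alpha: gained ['Q73L'] -> total ['Q73L']
  At Mu: gained ['F165R'] -> total ['F165R', 'Q73L']
Mutations(Mu) = ['F165R', 'Q73L']
Intersection: ['H89M', 'N360F', 'Q73L', 'V720Y'] ∩ ['F165R', 'Q73L'] = ['Q73L']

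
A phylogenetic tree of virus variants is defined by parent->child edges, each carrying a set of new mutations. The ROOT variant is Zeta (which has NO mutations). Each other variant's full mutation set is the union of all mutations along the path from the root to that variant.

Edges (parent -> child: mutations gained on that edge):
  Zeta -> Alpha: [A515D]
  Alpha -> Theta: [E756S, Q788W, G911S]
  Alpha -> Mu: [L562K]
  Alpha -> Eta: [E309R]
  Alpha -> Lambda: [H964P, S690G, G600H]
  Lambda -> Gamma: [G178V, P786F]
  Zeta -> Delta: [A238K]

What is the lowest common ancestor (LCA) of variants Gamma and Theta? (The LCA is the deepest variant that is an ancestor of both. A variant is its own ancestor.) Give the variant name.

Path from root to Gamma: Zeta -> Alpha -> Lambda -> Gamma
  ancestors of Gamma: {Zeta, Alpha, Lambda, Gamma}
Path from root to Theta: Zeta -> Alpha -> Theta
  ancestors of Theta: {Zeta, Alpha, Theta}
Common ancestors: {Zeta, Alpha}
Walk up from Theta: Theta (not in ancestors of Gamma), Alpha (in ancestors of Gamma), Zeta (in ancestors of Gamma)
Deepest common ancestor (LCA) = Alpha

Answer: Alpha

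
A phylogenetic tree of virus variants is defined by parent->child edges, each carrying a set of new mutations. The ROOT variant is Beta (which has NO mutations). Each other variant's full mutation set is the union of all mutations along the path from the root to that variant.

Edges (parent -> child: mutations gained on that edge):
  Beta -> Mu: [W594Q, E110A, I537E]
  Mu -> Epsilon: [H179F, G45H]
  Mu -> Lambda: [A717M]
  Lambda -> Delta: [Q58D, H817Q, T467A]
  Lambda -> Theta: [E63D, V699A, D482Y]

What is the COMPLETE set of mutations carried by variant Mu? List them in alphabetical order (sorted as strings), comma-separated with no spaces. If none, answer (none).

Answer: E110A,I537E,W594Q

Derivation:
At Beta: gained [] -> total []
At Mu: gained ['W594Q', 'E110A', 'I537E'] -> total ['E110A', 'I537E', 'W594Q']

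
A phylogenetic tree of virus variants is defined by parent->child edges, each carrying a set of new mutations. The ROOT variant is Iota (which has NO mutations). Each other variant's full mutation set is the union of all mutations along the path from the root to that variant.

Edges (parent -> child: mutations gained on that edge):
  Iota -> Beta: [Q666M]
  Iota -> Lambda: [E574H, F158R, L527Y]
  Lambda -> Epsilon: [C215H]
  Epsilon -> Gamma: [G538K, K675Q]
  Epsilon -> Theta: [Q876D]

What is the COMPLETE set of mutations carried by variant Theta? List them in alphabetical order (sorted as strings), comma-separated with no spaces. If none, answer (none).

Answer: C215H,E574H,F158R,L527Y,Q876D

Derivation:
At Iota: gained [] -> total []
At Lambda: gained ['E574H', 'F158R', 'L527Y'] -> total ['E574H', 'F158R', 'L527Y']
At Epsilon: gained ['C215H'] -> total ['C215H', 'E574H', 'F158R', 'L527Y']
At Theta: gained ['Q876D'] -> total ['C215H', 'E574H', 'F158R', 'L527Y', 'Q876D']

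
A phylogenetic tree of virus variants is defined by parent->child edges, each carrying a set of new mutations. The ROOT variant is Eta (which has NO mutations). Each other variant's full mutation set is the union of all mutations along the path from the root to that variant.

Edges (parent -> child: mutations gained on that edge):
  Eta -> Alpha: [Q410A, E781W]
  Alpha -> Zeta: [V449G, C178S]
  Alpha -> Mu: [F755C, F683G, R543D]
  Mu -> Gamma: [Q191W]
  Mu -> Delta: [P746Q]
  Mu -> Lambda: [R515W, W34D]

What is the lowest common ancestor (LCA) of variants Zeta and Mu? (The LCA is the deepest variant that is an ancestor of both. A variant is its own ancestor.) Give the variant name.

Answer: Alpha

Derivation:
Path from root to Zeta: Eta -> Alpha -> Zeta
  ancestors of Zeta: {Eta, Alpha, Zeta}
Path from root to Mu: Eta -> Alpha -> Mu
  ancestors of Mu: {Eta, Alpha, Mu}
Common ancestors: {Eta, Alpha}
Walk up from Mu: Mu (not in ancestors of Zeta), Alpha (in ancestors of Zeta), Eta (in ancestors of Zeta)
Deepest common ancestor (LCA) = Alpha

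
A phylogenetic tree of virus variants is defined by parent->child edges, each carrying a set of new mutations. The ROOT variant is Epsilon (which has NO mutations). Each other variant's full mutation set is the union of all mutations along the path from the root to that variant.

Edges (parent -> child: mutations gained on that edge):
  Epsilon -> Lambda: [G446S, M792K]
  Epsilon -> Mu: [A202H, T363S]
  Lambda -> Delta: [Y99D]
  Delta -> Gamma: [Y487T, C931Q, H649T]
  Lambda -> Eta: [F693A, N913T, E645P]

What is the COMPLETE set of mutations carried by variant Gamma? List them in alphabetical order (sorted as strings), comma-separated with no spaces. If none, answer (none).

At Epsilon: gained [] -> total []
At Lambda: gained ['G446S', 'M792K'] -> total ['G446S', 'M792K']
At Delta: gained ['Y99D'] -> total ['G446S', 'M792K', 'Y99D']
At Gamma: gained ['Y487T', 'C931Q', 'H649T'] -> total ['C931Q', 'G446S', 'H649T', 'M792K', 'Y487T', 'Y99D']

Answer: C931Q,G446S,H649T,M792K,Y487T,Y99D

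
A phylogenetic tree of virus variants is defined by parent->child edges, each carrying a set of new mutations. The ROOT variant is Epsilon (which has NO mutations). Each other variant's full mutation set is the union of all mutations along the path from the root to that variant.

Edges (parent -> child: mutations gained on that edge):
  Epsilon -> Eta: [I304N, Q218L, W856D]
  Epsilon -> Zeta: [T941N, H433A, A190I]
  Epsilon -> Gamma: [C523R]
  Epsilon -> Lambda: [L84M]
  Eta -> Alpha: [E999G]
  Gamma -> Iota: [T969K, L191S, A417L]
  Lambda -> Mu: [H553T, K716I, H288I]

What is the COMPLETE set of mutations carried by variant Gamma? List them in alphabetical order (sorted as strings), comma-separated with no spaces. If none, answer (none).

Answer: C523R

Derivation:
At Epsilon: gained [] -> total []
At Gamma: gained ['C523R'] -> total ['C523R']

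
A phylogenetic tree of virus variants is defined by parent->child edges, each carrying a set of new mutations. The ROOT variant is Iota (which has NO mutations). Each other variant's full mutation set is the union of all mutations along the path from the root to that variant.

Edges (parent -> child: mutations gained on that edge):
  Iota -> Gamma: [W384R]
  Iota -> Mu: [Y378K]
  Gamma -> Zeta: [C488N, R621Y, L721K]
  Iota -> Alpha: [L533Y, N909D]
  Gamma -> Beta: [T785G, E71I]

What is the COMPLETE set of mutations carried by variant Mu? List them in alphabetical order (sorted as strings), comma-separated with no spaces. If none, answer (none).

At Iota: gained [] -> total []
At Mu: gained ['Y378K'] -> total ['Y378K']

Answer: Y378K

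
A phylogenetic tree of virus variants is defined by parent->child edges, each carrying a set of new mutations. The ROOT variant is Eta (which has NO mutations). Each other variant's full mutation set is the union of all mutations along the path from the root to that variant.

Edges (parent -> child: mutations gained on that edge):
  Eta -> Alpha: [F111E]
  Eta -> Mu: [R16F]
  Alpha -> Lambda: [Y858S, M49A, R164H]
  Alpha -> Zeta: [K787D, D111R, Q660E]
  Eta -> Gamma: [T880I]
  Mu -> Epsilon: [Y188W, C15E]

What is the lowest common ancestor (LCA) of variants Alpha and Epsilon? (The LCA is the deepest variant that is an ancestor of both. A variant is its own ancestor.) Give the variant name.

Answer: Eta

Derivation:
Path from root to Alpha: Eta -> Alpha
  ancestors of Alpha: {Eta, Alpha}
Path from root to Epsilon: Eta -> Mu -> Epsilon
  ancestors of Epsilon: {Eta, Mu, Epsilon}
Common ancestors: {Eta}
Walk up from Epsilon: Epsilon (not in ancestors of Alpha), Mu (not in ancestors of Alpha), Eta (in ancestors of Alpha)
Deepest common ancestor (LCA) = Eta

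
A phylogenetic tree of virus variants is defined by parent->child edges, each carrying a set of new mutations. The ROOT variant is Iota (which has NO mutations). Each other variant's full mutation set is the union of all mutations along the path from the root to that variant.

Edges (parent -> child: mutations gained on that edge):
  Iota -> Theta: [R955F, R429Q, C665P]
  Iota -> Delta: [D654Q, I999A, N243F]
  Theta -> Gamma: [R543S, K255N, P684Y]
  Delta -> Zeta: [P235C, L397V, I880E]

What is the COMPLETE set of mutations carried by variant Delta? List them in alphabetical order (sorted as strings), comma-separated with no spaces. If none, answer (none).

At Iota: gained [] -> total []
At Delta: gained ['D654Q', 'I999A', 'N243F'] -> total ['D654Q', 'I999A', 'N243F']

Answer: D654Q,I999A,N243F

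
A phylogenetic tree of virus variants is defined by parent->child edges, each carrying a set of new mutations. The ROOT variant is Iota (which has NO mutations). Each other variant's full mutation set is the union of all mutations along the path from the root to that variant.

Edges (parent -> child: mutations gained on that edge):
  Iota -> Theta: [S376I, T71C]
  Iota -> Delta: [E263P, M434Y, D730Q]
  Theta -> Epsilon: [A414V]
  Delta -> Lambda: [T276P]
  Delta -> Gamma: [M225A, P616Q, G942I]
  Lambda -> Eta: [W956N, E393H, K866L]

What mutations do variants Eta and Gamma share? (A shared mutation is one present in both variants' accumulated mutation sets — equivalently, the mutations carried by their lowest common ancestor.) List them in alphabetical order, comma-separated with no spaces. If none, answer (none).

Accumulating mutations along path to Eta:
  At Iota: gained [] -> total []
  At Delta: gained ['E263P', 'M434Y', 'D730Q'] -> total ['D730Q', 'E263P', 'M434Y']
  At Lambda: gained ['T276P'] -> total ['D730Q', 'E263P', 'M434Y', 'T276P']
  At Eta: gained ['W956N', 'E393H', 'K866L'] -> total ['D730Q', 'E263P', 'E393H', 'K866L', 'M434Y', 'T276P', 'W956N']
Mutations(Eta) = ['D730Q', 'E263P', 'E393H', 'K866L', 'M434Y', 'T276P', 'W956N']
Accumulating mutations along path to Gamma:
  At Iota: gained [] -> total []
  At Delta: gained ['E263P', 'M434Y', 'D730Q'] -> total ['D730Q', 'E263P', 'M434Y']
  At Gamma: gained ['M225A', 'P616Q', 'G942I'] -> total ['D730Q', 'E263P', 'G942I', 'M225A', 'M434Y', 'P616Q']
Mutations(Gamma) = ['D730Q', 'E263P', 'G942I', 'M225A', 'M434Y', 'P616Q']
Intersection: ['D730Q', 'E263P', 'E393H', 'K866L', 'M434Y', 'T276P', 'W956N'] ∩ ['D730Q', 'E263P', 'G942I', 'M225A', 'M434Y', 'P616Q'] = ['D730Q', 'E263P', 'M434Y']

Answer: D730Q,E263P,M434Y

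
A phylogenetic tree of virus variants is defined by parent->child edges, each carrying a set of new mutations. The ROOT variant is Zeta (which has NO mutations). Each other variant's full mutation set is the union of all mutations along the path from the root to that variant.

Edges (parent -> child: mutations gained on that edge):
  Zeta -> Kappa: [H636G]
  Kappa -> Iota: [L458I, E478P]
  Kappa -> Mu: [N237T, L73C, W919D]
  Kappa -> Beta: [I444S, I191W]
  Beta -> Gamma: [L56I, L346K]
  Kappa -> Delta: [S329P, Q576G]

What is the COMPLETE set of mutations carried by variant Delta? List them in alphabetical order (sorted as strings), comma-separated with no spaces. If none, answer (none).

At Zeta: gained [] -> total []
At Kappa: gained ['H636G'] -> total ['H636G']
At Delta: gained ['S329P', 'Q576G'] -> total ['H636G', 'Q576G', 'S329P']

Answer: H636G,Q576G,S329P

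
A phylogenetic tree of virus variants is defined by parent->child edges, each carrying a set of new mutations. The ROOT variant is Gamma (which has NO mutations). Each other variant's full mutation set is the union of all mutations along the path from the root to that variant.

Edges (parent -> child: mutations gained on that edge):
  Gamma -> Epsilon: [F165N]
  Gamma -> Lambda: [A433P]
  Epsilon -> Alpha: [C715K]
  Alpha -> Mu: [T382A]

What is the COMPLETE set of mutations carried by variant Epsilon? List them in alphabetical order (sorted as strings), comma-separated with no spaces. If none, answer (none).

Answer: F165N

Derivation:
At Gamma: gained [] -> total []
At Epsilon: gained ['F165N'] -> total ['F165N']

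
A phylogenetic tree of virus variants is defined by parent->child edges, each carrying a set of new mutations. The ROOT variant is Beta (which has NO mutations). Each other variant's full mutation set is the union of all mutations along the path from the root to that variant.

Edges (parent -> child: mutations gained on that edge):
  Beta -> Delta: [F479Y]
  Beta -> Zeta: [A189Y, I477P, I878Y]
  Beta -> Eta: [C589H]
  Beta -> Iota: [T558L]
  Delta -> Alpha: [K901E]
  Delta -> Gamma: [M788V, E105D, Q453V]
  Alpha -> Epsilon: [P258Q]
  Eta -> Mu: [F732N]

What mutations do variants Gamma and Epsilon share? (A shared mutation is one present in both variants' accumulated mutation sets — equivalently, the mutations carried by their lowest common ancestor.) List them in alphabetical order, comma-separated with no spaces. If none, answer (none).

Answer: F479Y

Derivation:
Accumulating mutations along path to Gamma:
  At Beta: gained [] -> total []
  At Delta: gained ['F479Y'] -> total ['F479Y']
  At Gamma: gained ['M788V', 'E105D', 'Q453V'] -> total ['E105D', 'F479Y', 'M788V', 'Q453V']
Mutations(Gamma) = ['E105D', 'F479Y', 'M788V', 'Q453V']
Accumulating mutations along path to Epsilon:
  At Beta: gained [] -> total []
  At Delta: gained ['F479Y'] -> total ['F479Y']
  At Alpha: gained ['K901E'] -> total ['F479Y', 'K901E']
  At Epsilon: gained ['P258Q'] -> total ['F479Y', 'K901E', 'P258Q']
Mutations(Epsilon) = ['F479Y', 'K901E', 'P258Q']
Intersection: ['E105D', 'F479Y', 'M788V', 'Q453V'] ∩ ['F479Y', 'K901E', 'P258Q'] = ['F479Y']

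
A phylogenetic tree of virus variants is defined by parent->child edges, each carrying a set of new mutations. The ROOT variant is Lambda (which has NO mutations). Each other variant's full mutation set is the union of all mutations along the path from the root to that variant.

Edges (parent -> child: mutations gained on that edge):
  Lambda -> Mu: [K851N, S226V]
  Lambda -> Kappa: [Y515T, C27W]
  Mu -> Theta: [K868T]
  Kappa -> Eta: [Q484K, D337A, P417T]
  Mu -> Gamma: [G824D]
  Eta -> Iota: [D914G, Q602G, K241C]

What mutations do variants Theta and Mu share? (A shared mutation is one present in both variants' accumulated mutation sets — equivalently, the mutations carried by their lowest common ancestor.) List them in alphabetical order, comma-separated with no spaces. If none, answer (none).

Answer: K851N,S226V

Derivation:
Accumulating mutations along path to Theta:
  At Lambda: gained [] -> total []
  At Mu: gained ['K851N', 'S226V'] -> total ['K851N', 'S226V']
  At Theta: gained ['K868T'] -> total ['K851N', 'K868T', 'S226V']
Mutations(Theta) = ['K851N', 'K868T', 'S226V']
Accumulating mutations along path to Mu:
  At Lambda: gained [] -> total []
  At Mu: gained ['K851N', 'S226V'] -> total ['K851N', 'S226V']
Mutations(Mu) = ['K851N', 'S226V']
Intersection: ['K851N', 'K868T', 'S226V'] ∩ ['K851N', 'S226V'] = ['K851N', 'S226V']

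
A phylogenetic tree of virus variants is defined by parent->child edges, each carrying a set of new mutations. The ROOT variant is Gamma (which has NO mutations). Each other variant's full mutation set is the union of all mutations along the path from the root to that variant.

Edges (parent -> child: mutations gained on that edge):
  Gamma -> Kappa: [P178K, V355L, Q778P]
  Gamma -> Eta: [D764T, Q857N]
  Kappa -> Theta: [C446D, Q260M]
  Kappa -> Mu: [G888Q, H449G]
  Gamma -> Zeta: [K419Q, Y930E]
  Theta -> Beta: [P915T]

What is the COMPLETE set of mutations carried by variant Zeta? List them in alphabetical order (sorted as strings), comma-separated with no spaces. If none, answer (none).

Answer: K419Q,Y930E

Derivation:
At Gamma: gained [] -> total []
At Zeta: gained ['K419Q', 'Y930E'] -> total ['K419Q', 'Y930E']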